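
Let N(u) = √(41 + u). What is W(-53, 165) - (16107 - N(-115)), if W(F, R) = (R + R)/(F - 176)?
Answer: -3688833/229 + I*√74 ≈ -16108.0 + 8.6023*I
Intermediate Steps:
W(F, R) = 2*R/(-176 + F) (W(F, R) = (2*R)/(-176 + F) = 2*R/(-176 + F))
W(-53, 165) - (16107 - N(-115)) = 2*165/(-176 - 53) - (16107 - √(41 - 115)) = 2*165/(-229) - (16107 - √(-74)) = 2*165*(-1/229) - (16107 - I*√74) = -330/229 - (16107 - I*√74) = -330/229 + (-16107 + I*√74) = -3688833/229 + I*√74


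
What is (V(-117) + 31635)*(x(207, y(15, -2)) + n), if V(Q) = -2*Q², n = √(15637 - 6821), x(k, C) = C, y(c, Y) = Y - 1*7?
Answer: -38313 + 17028*√551 ≈ 3.6139e+5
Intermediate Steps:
y(c, Y) = -7 + Y (y(c, Y) = Y - 7 = -7 + Y)
n = 4*√551 (n = √8816 = 4*√551 ≈ 93.894)
(V(-117) + 31635)*(x(207, y(15, -2)) + n) = (-2*(-117)² + 31635)*((-7 - 2) + 4*√551) = (-2*13689 + 31635)*(-9 + 4*√551) = (-27378 + 31635)*(-9 + 4*√551) = 4257*(-9 + 4*√551) = -38313 + 17028*√551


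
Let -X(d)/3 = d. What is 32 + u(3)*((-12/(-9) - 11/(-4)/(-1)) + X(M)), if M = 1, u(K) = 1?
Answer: 331/12 ≈ 27.583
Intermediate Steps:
X(d) = -3*d
32 + u(3)*((-12/(-9) - 11/(-4)/(-1)) + X(M)) = 32 + 1*((-12/(-9) - 11/(-4)/(-1)) - 3*1) = 32 + 1*((-12*(-⅑) - 11*(-¼)*(-1)) - 3) = 32 + 1*((4/3 + (11/4)*(-1)) - 3) = 32 + 1*((4/3 - 11/4) - 3) = 32 + 1*(-17/12 - 3) = 32 + 1*(-53/12) = 32 - 53/12 = 331/12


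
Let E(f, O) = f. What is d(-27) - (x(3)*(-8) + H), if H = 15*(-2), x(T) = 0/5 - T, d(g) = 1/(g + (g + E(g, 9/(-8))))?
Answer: 485/81 ≈ 5.9877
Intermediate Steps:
d(g) = 1/(3*g) (d(g) = 1/(g + (g + g)) = 1/(g + 2*g) = 1/(3*g))
x(T) = -T (x(T) = 0*(1/5) - T = 0 - T = -T)
H = -30
d(-27) - (x(3)*(-8) + H) = (1/3)/(-27) - (-1*3*(-8) - 30) = (1/3)*(-1/27) - (-3*(-8) - 30) = -1/81 - (24 - 30) = -1/81 - 1*(-6) = -1/81 + 6 = 485/81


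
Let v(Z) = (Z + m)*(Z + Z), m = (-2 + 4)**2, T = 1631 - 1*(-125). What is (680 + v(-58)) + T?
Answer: 8700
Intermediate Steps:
T = 1756 (T = 1631 + 125 = 1756)
m = 4 (m = 2**2 = 4)
v(Z) = 2*Z*(4 + Z) (v(Z) = (Z + 4)*(Z + Z) = (4 + Z)*(2*Z) = 2*Z*(4 + Z))
(680 + v(-58)) + T = (680 + 2*(-58)*(4 - 58)) + 1756 = (680 + 2*(-58)*(-54)) + 1756 = (680 + 6264) + 1756 = 6944 + 1756 = 8700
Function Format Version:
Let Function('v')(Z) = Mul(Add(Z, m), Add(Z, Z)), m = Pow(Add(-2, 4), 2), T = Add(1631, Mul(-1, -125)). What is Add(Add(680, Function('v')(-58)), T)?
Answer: 8700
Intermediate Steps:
T = 1756 (T = Add(1631, 125) = 1756)
m = 4 (m = Pow(2, 2) = 4)
Function('v')(Z) = Mul(2, Z, Add(4, Z)) (Function('v')(Z) = Mul(Add(Z, 4), Add(Z, Z)) = Mul(Add(4, Z), Mul(2, Z)) = Mul(2, Z, Add(4, Z)))
Add(Add(680, Function('v')(-58)), T) = Add(Add(680, Mul(2, -58, Add(4, -58))), 1756) = Add(Add(680, Mul(2, -58, -54)), 1756) = Add(Add(680, 6264), 1756) = Add(6944, 1756) = 8700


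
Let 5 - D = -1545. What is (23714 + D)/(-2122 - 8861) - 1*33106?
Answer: -363628462/10983 ≈ -33108.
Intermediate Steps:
D = 1550 (D = 5 - 1*(-1545) = 5 + 1545 = 1550)
(23714 + D)/(-2122 - 8861) - 1*33106 = (23714 + 1550)/(-2122 - 8861) - 1*33106 = 25264/(-10983) - 33106 = 25264*(-1/10983) - 33106 = -25264/10983 - 33106 = -363628462/10983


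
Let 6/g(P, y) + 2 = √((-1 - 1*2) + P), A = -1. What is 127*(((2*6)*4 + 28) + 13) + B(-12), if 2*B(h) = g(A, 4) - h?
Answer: 45233/4 - 3*I/4 ≈ 11308.0 - 0.75*I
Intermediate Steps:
g(P, y) = 6/(-2 + √(-3 + P)) (g(P, y) = 6/(-2 + √((-1 - 1*2) + P)) = 6/(-2 + √((-1 - 2) + P)) = 6/(-2 + √(-3 + P)))
B(h) = -h/2 + 3*(-2 - 2*I)/8 (B(h) = (6/(-2 + √(-3 - 1)) - h)/2 = (6/(-2 + √(-4)) - h)/2 = (6/(-2 + 2*I) - h)/2 = (6*((-2 - 2*I)/8) - h)/2 = (3*(-2 - 2*I)/4 - h)/2 = (-h + 3*(-2 - 2*I)/4)/2 = -h/2 + 3*(-2 - 2*I)/8)
127*(((2*6)*4 + 28) + 13) + B(-12) = 127*(((2*6)*4 + 28) + 13) + (-¾ - 3*I/4 - ½*(-12)) = 127*((12*4 + 28) + 13) + (-¾ - 3*I/4 + 6) = 127*((48 + 28) + 13) + (21/4 - 3*I/4) = 127*(76 + 13) + (21/4 - 3*I/4) = 127*89 + (21/4 - 3*I/4) = 11303 + (21/4 - 3*I/4) = 45233/4 - 3*I/4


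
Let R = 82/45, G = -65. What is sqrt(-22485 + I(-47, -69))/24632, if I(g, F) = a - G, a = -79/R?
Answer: I*sqrt(151043590)/2019824 ≈ 0.0060847*I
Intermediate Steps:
R = 82/45 (R = 82*(1/45) = 82/45 ≈ 1.8222)
a = -3555/82 (a = -79/82/45 = -79*45/82 = -3555/82 ≈ -43.354)
I(g, F) = 1775/82 (I(g, F) = -3555/82 - 1*(-65) = -3555/82 + 65 = 1775/82)
sqrt(-22485 + I(-47, -69))/24632 = sqrt(-22485 + 1775/82)/24632 = sqrt(-1841995/82)*(1/24632) = (I*sqrt(151043590)/82)*(1/24632) = I*sqrt(151043590)/2019824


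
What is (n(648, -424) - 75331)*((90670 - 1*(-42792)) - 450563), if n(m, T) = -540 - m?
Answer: 24264251419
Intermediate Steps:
(n(648, -424) - 75331)*((90670 - 1*(-42792)) - 450563) = ((-540 - 1*648) - 75331)*((90670 - 1*(-42792)) - 450563) = ((-540 - 648) - 75331)*((90670 + 42792) - 450563) = (-1188 - 75331)*(133462 - 450563) = -76519*(-317101) = 24264251419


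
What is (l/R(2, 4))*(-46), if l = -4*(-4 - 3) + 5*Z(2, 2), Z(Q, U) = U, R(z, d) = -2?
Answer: 874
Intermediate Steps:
l = 38 (l = -4*(-4 - 3) + 5*2 = -4*(-7) + 10 = 28 + 10 = 38)
(l/R(2, 4))*(-46) = (38/(-2))*(-46) = (38*(-½))*(-46) = -19*(-46) = 874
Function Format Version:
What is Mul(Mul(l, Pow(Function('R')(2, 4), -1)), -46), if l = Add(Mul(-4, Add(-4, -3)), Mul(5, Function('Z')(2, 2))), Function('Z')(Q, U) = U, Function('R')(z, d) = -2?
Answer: 874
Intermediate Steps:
l = 38 (l = Add(Mul(-4, Add(-4, -3)), Mul(5, 2)) = Add(Mul(-4, -7), 10) = Add(28, 10) = 38)
Mul(Mul(l, Pow(Function('R')(2, 4), -1)), -46) = Mul(Mul(38, Pow(-2, -1)), -46) = Mul(Mul(38, Rational(-1, 2)), -46) = Mul(-19, -46) = 874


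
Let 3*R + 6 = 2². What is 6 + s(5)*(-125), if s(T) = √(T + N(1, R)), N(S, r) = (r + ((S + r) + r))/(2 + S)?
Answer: 6 - 125*√42/3 ≈ -264.03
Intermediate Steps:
R = -⅔ (R = -2 + (⅓)*2² = -2 + (⅓)*4 = -2 + 4/3 = -⅔ ≈ -0.66667)
N(S, r) = (S + 3*r)/(2 + S) (N(S, r) = (r + (S + 2*r))/(2 + S) = (S + 3*r)/(2 + S))
s(T) = √(-⅓ + T) (s(T) = √(T + (1 + 3*(-⅔))/(2 + 1)) = √(T + (1 - 2)/3) = √(T + (⅓)*(-1)) = √(T - ⅓) = √(-⅓ + T))
6 + s(5)*(-125) = 6 + (√(-3 + 9*5)/3)*(-125) = 6 + (√(-3 + 45)/3)*(-125) = 6 + (√42/3)*(-125) = 6 - 125*√42/3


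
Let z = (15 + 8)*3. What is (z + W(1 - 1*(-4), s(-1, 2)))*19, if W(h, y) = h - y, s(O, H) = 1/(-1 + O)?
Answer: 2831/2 ≈ 1415.5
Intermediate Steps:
z = 69 (z = 23*3 = 69)
(z + W(1 - 1*(-4), s(-1, 2)))*19 = (69 + ((1 - 1*(-4)) - 1/(-1 - 1)))*19 = (69 + ((1 + 4) - 1/(-2)))*19 = (69 + (5 - 1*(-½)))*19 = (69 + (5 + ½))*19 = (69 + 11/2)*19 = (149/2)*19 = 2831/2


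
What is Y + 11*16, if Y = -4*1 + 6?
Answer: 178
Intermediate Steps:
Y = 2 (Y = -4 + 6 = 2)
Y + 11*16 = 2 + 11*16 = 2 + 176 = 178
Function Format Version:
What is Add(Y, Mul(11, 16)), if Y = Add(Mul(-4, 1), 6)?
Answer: 178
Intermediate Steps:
Y = 2 (Y = Add(-4, 6) = 2)
Add(Y, Mul(11, 16)) = Add(2, Mul(11, 16)) = Add(2, 176) = 178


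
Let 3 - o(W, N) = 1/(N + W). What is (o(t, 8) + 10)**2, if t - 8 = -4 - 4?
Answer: 10609/64 ≈ 165.77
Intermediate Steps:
t = 0 (t = 8 + (-4 - 4) = 8 - 8 = 0)
o(W, N) = 3 - 1/(N + W)
(o(t, 8) + 10)**2 = ((-1 + 3*8 + 3*0)/(8 + 0) + 10)**2 = ((-1 + 24 + 0)/8 + 10)**2 = ((1/8)*23 + 10)**2 = (23/8 + 10)**2 = (103/8)**2 = 10609/64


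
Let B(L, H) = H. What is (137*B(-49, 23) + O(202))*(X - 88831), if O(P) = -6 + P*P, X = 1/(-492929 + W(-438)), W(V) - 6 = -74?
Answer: -1924676862110092/492997 ≈ -3.9040e+9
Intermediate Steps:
W(V) = -68 (W(V) = 6 - 74 = -68)
X = -1/492997 (X = 1/(-492929 - 68) = 1/(-492997) = -1/492997 ≈ -2.0284e-6)
O(P) = -6 + P**2
(137*B(-49, 23) + O(202))*(X - 88831) = (137*23 + (-6 + 202**2))*(-1/492997 - 88831) = (3151 + (-6 + 40804))*(-43793416508/492997) = (3151 + 40798)*(-43793416508/492997) = 43949*(-43793416508/492997) = -1924676862110092/492997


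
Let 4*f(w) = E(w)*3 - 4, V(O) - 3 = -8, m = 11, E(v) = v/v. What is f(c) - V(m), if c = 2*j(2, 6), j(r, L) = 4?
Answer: 19/4 ≈ 4.7500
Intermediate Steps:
E(v) = 1
c = 8 (c = 2*4 = 8)
V(O) = -5 (V(O) = 3 - 8 = -5)
f(w) = -1/4 (f(w) = (1*3 - 4)/4 = (3 - 4)/4 = (1/4)*(-1) = -1/4)
f(c) - V(m) = -1/4 - 1*(-5) = -1/4 + 5 = 19/4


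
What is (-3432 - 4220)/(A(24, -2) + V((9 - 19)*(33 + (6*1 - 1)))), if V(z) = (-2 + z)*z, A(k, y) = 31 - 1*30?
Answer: -7652/145161 ≈ -0.052714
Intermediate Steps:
A(k, y) = 1 (A(k, y) = 31 - 30 = 1)
V(z) = z*(-2 + z)
(-3432 - 4220)/(A(24, -2) + V((9 - 19)*(33 + (6*1 - 1)))) = (-3432 - 4220)/(1 + ((9 - 19)*(33 + (6*1 - 1)))*(-2 + (9 - 19)*(33 + (6*1 - 1)))) = -7652/(1 + (-10*(33 + (6 - 1)))*(-2 - 10*(33 + (6 - 1)))) = -7652/(1 + (-10*(33 + 5))*(-2 - 10*(33 + 5))) = -7652/(1 + (-10*38)*(-2 - 10*38)) = -7652/(1 - 380*(-2 - 380)) = -7652/(1 - 380*(-382)) = -7652/(1 + 145160) = -7652/145161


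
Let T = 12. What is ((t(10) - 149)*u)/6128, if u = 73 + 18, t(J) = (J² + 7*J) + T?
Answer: 3003/6128 ≈ 0.49005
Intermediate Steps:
t(J) = 12 + J² + 7*J (t(J) = (J² + 7*J) + 12 = 12 + J² + 7*J)
u = 91
((t(10) - 149)*u)/6128 = (((12 + 10² + 7*10) - 149)*91)/6128 = (((12 + 100 + 70) - 149)*91)*(1/6128) = ((182 - 149)*91)*(1/6128) = (33*91)*(1/6128) = 3003*(1/6128) = 3003/6128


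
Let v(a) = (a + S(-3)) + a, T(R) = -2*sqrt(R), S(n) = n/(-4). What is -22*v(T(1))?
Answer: 143/2 ≈ 71.500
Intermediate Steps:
S(n) = -n/4 (S(n) = n*(-1/4) = -n/4)
v(a) = 3/4 + 2*a (v(a) = (a - 1/4*(-3)) + a = (a + 3/4) + a = (3/4 + a) + a = 3/4 + 2*a)
-22*v(T(1)) = -22*(3/4 + 2*(-2*sqrt(1))) = -22*(3/4 + 2*(-2*1)) = -22*(3/4 + 2*(-2)) = -22*(3/4 - 4) = -22*(-13)/4 = -1*(-143/2) = 143/2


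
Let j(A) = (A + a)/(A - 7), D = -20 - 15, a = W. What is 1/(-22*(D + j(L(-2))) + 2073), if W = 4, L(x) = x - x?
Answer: 7/19989 ≈ 0.00035019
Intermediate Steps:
L(x) = 0
a = 4
D = -35
j(A) = (4 + A)/(-7 + A) (j(A) = (A + 4)/(A - 7) = (4 + A)/(-7 + A))
1/(-22*(D + j(L(-2))) + 2073) = 1/(-22*(-35 + (4 + 0)/(-7 + 0)) + 2073) = 1/(-22*(-35 + 4/(-7)) + 2073) = 1/(-22*(-35 - 1/7*4) + 2073) = 1/(-22*(-35 - 4/7) + 2073) = 1/(-22*(-249/7) + 2073) = 1/(5478/7 + 2073) = 1/(19989/7) = 7/19989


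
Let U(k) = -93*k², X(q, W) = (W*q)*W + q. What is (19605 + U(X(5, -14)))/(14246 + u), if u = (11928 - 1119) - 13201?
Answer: -45105660/5927 ≈ -7610.2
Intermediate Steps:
X(q, W) = q + q*W² (X(q, W) = q*W² + q = q + q*W²)
u = -2392 (u = 10809 - 13201 = -2392)
(19605 + U(X(5, -14)))/(14246 + u) = (19605 - 93*25*(1 + (-14)²)²)/(14246 - 2392) = (19605 - 93*25*(1 + 196)²)/11854 = (19605 - 93*(5*197)²)*(1/11854) = (19605 - 93*985²)*(1/11854) = (19605 - 93*970225)*(1/11854) = (19605 - 90230925)*(1/11854) = -90211320*1/11854 = -45105660/5927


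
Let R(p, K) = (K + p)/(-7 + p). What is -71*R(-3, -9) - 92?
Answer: -886/5 ≈ -177.20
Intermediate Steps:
R(p, K) = (K + p)/(-7 + p)
-71*R(-3, -9) - 92 = -71*(-9 - 3)/(-7 - 3) - 92 = -71*(-12)/(-10) - 92 = -(-71)*(-12)/10 - 92 = -71*6/5 - 92 = -426/5 - 92 = -886/5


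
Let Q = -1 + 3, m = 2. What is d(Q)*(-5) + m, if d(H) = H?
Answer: -8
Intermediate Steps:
Q = 2
d(Q)*(-5) + m = 2*(-5) + 2 = -10 + 2 = -8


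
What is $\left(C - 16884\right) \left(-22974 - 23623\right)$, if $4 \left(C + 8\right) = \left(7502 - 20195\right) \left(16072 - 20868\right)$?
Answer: $-708368292955$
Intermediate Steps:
$C = 15218899$ ($C = -8 + \frac{\left(7502 - 20195\right) \left(16072 - 20868\right)}{4} = -8 + \frac{\left(-12693\right) \left(-4796\right)}{4} = -8 + \frac{1}{4} \cdot 60875628 = -8 + 15218907 = 15218899$)
$\left(C - 16884\right) \left(-22974 - 23623\right) = \left(15218899 - 16884\right) \left(-22974 - 23623\right) = 15202015 \left(-46597\right) = -708368292955$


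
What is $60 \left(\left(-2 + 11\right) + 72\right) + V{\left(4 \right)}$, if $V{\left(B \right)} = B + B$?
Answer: $4868$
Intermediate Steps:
$V{\left(B \right)} = 2 B$
$60 \left(\left(-2 + 11\right) + 72\right) + V{\left(4 \right)} = 60 \left(\left(-2 + 11\right) + 72\right) + 2 \cdot 4 = 60 \left(9 + 72\right) + 8 = 60 \cdot 81 + 8 = 4860 + 8 = 4868$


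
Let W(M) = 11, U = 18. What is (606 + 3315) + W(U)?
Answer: 3932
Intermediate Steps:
(606 + 3315) + W(U) = (606 + 3315) + 11 = 3921 + 11 = 3932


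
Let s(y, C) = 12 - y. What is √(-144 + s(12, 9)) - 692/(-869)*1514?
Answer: 1047688/869 + 12*I ≈ 1205.6 + 12.0*I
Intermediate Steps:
√(-144 + s(12, 9)) - 692/(-869)*1514 = √(-144 + (12 - 1*12)) - 692/(-869)*1514 = √(-144 + (12 - 12)) - 692*(-1/869)*1514 = √(-144 + 0) + (692/869)*1514 = √(-144) + 1047688/869 = 12*I + 1047688/869 = 1047688/869 + 12*I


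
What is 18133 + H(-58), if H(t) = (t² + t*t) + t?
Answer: 24803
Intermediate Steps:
H(t) = t + 2*t² (H(t) = (t² + t²) + t = 2*t² + t = t + 2*t²)
18133 + H(-58) = 18133 - 58*(1 + 2*(-58)) = 18133 - 58*(1 - 116) = 18133 - 58*(-115) = 18133 + 6670 = 24803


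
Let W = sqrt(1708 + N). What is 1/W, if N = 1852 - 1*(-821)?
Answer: sqrt(4381)/4381 ≈ 0.015108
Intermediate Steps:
N = 2673 (N = 1852 + 821 = 2673)
W = sqrt(4381) (W = sqrt(1708 + 2673) = sqrt(4381) ≈ 66.189)
1/W = 1/(sqrt(4381)) = sqrt(4381)/4381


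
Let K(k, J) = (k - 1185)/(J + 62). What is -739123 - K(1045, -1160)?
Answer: -405778597/549 ≈ -7.3912e+5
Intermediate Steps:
K(k, J) = (-1185 + k)/(62 + J)
-739123 - K(1045, -1160) = -739123 - (-1185 + 1045)/(62 - 1160) = -739123 - (-140)/(-1098) = -739123 - (-1)*(-140)/1098 = -739123 - 1*70/549 = -739123 - 70/549 = -405778597/549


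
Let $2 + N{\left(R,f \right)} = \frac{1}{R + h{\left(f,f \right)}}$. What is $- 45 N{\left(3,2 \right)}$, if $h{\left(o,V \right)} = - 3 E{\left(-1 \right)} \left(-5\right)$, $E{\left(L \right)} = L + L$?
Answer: $\frac{275}{3} \approx 91.667$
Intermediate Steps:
$E{\left(L \right)} = 2 L$
$h{\left(o,V \right)} = -30$ ($h{\left(o,V \right)} = - 3 \cdot 2 \left(-1\right) \left(-5\right) = \left(-3\right) \left(-2\right) \left(-5\right) = 6 \left(-5\right) = -30$)
$N{\left(R,f \right)} = -2 + \frac{1}{-30 + R}$ ($N{\left(R,f \right)} = -2 + \frac{1}{R - 30} = -2 + \frac{1}{-30 + R}$)
$- 45 N{\left(3,2 \right)} = - 45 \frac{61 - 6}{-30 + 3} = - 45 \frac{61 - 6}{-27} = - 45 \left(\left(- \frac{1}{27}\right) 55\right) = \left(-45\right) \left(- \frac{55}{27}\right) = \frac{275}{3}$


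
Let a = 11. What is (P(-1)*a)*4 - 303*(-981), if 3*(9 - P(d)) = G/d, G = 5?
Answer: 893137/3 ≈ 2.9771e+5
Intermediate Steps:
P(d) = 9 - 5/(3*d)
(P(-1)*a)*4 - 303*(-981) = ((9 - 5/3/(-1))*11)*4 - 303*(-981) = ((9 - 5/3*(-1))*11)*4 + 297243 = ((9 + 5/3)*11)*4 + 297243 = ((32/3)*11)*4 + 297243 = (352/3)*4 + 297243 = 1408/3 + 297243 = 893137/3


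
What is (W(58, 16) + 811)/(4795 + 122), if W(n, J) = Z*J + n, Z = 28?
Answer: 439/1639 ≈ 0.26785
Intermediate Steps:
W(n, J) = n + 28*J (W(n, J) = 28*J + n = n + 28*J)
(W(58, 16) + 811)/(4795 + 122) = ((58 + 28*16) + 811)/(4795 + 122) = ((58 + 448) + 811)/4917 = (506 + 811)*(1/4917) = 1317*(1/4917) = 439/1639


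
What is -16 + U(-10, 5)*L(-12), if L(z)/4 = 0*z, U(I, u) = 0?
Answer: -16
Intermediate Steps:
L(z) = 0 (L(z) = 4*(0*z) = 4*0 = 0)
-16 + U(-10, 5)*L(-12) = -16 + 0*0 = -16 + 0 = -16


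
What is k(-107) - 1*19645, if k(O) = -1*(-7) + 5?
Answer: -19633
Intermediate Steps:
k(O) = 12 (k(O) = 7 + 5 = 12)
k(-107) - 1*19645 = 12 - 1*19645 = 12 - 19645 = -19633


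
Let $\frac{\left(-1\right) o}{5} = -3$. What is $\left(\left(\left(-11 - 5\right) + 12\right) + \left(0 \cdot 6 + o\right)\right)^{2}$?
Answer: $121$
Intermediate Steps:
$o = 15$ ($o = \left(-5\right) \left(-3\right) = 15$)
$\left(\left(\left(-11 - 5\right) + 12\right) + \left(0 \cdot 6 + o\right)\right)^{2} = \left(\left(\left(-11 - 5\right) + 12\right) + \left(0 \cdot 6 + 15\right)\right)^{2} = \left(\left(-16 + 12\right) + \left(0 + 15\right)\right)^{2} = \left(-4 + 15\right)^{2} = 11^{2} = 121$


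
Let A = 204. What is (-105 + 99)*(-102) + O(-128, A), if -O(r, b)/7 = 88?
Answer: -4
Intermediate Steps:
O(r, b) = -616 (O(r, b) = -7*88 = -616)
(-105 + 99)*(-102) + O(-128, A) = (-105 + 99)*(-102) - 616 = -6*(-102) - 616 = 612 - 616 = -4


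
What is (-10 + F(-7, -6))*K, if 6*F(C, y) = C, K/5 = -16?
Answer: 2680/3 ≈ 893.33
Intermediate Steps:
K = -80 (K = 5*(-16) = -80)
F(C, y) = C/6
(-10 + F(-7, -6))*K = (-10 + (⅙)*(-7))*(-80) = (-10 - 7/6)*(-80) = -67/6*(-80) = 2680/3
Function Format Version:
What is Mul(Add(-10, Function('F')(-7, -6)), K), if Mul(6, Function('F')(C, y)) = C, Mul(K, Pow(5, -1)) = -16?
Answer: Rational(2680, 3) ≈ 893.33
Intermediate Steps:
K = -80 (K = Mul(5, -16) = -80)
Function('F')(C, y) = Mul(Rational(1, 6), C)
Mul(Add(-10, Function('F')(-7, -6)), K) = Mul(Add(-10, Mul(Rational(1, 6), -7)), -80) = Mul(Add(-10, Rational(-7, 6)), -80) = Mul(Rational(-67, 6), -80) = Rational(2680, 3)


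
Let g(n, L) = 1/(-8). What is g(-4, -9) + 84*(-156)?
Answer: -104833/8 ≈ -13104.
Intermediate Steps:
g(n, L) = -⅛
g(-4, -9) + 84*(-156) = -⅛ + 84*(-156) = -⅛ - 13104 = -104833/8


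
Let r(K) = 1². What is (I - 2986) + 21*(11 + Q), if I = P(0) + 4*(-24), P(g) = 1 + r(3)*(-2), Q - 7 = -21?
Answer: -3146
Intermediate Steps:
Q = -14 (Q = 7 - 21 = -14)
r(K) = 1
P(g) = -1 (P(g) = 1 + 1*(-2) = 1 - 2 = -1)
I = -97 (I = -1 + 4*(-24) = -1 - 96 = -97)
(I - 2986) + 21*(11 + Q) = (-97 - 2986) + 21*(11 - 14) = -3083 + 21*(-3) = -3083 - 63 = -3146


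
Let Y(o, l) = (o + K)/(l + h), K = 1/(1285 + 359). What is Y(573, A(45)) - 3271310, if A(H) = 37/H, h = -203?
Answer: -16309797482435/4985704 ≈ -3.2713e+6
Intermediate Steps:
K = 1/1644 ≈ 0.00060827
Y(o, l) = (1/1644 + o)/(-203 + l) (Y(o, l) = (o + 1/1644)/(l - 203) = (1/1644 + o)/(-203 + l))
Y(573, A(45)) - 3271310 = (1/1644 + 573)/(-203 + 37/45) - 3271310 = (942013/1644)/(-203 + 37*(1/45)) - 3271310 = (942013/1644)/(-203 + 37/45) - 3271310 = (942013/1644)/(-9098/45) - 3271310 = -45/9098*942013/1644 - 3271310 = -14130195/4985704 - 3271310 = -16309797482435/4985704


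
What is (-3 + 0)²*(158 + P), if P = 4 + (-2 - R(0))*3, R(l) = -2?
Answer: 1458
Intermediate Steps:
P = 4 (P = 4 + (-2 - 1*(-2))*3 = 4 + (-2 + 2)*3 = 4 + 0*3 = 4 + 0 = 4)
(-3 + 0)²*(158 + P) = (-3 + 0)²*(158 + 4) = (-3)²*162 = 9*162 = 1458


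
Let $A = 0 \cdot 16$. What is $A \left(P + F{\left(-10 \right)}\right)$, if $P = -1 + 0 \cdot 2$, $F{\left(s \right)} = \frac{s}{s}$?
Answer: $0$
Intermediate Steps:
$F{\left(s \right)} = 1$
$P = -1$ ($P = -1 + 0 = -1$)
$A = 0$
$A \left(P + F{\left(-10 \right)}\right) = 0 \left(-1 + 1\right) = 0 \cdot 0 = 0$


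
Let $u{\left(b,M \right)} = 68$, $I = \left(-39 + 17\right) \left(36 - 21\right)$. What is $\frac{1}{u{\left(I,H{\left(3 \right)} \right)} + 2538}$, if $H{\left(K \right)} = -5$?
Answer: $\frac{1}{2606} \approx 0.00038373$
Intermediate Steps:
$I = -330$ ($I = \left(-22\right) 15 = -330$)
$\frac{1}{u{\left(I,H{\left(3 \right)} \right)} + 2538} = \frac{1}{68 + 2538} = \frac{1}{2606}$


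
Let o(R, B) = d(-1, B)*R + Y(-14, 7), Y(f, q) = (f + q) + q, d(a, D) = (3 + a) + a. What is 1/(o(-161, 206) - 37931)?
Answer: -1/38092 ≈ -2.6252e-5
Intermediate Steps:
d(a, D) = 3 + 2*a
Y(f, q) = f + 2*q
o(R, B) = R (o(R, B) = (3 + 2*(-1))*R + (-14 + 2*7) = (3 - 2)*R + (-14 + 14) = 1*R + 0 = R + 0 = R)
1/(o(-161, 206) - 37931) = 1/(-161 - 37931) = 1/(-38092) = -1/38092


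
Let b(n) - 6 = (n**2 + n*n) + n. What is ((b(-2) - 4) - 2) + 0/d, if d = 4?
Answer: 6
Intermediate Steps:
b(n) = 6 + n + 2*n**2 (b(n) = 6 + ((n**2 + n*n) + n) = 6 + ((n**2 + n**2) + n) = 6 + (2*n**2 + n) = 6 + (n + 2*n**2) = 6 + n + 2*n**2)
((b(-2) - 4) - 2) + 0/d = (((6 - 2 + 2*(-2)**2) - 4) - 2) + 0/4 = (((6 - 2 + 2*4) - 4) - 2) + (1/4)*0 = (((6 - 2 + 8) - 4) - 2) + 0 = ((12 - 4) - 2) + 0 = (8 - 2) + 0 = 6 + 0 = 6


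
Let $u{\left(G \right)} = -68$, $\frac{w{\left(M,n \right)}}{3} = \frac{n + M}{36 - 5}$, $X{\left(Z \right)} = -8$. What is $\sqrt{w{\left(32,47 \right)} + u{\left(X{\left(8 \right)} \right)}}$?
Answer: $\frac{i \sqrt{58001}}{31} \approx 7.7688 i$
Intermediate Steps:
$w{\left(M,n \right)} = \frac{3 M}{31} + \frac{3 n}{31}$ ($w{\left(M,n \right)} = 3 \frac{n + M}{36 - 5} = 3 \frac{M + n}{31} = 3 \left(M + n\right) \frac{1}{31} = 3 \left(\frac{M}{31} + \frac{n}{31}\right) = \frac{3 M}{31} + \frac{3 n}{31}$)
$\sqrt{w{\left(32,47 \right)} + u{\left(X{\left(8 \right)} \right)}} = \sqrt{\left(\frac{3}{31} \cdot 32 + \frac{3}{31} \cdot 47\right) - 68} = \sqrt{\left(\frac{96}{31} + \frac{141}{31}\right) - 68} = \sqrt{\frac{237}{31} - 68} = \sqrt{- \frac{1871}{31}} = \frac{i \sqrt{58001}}{31}$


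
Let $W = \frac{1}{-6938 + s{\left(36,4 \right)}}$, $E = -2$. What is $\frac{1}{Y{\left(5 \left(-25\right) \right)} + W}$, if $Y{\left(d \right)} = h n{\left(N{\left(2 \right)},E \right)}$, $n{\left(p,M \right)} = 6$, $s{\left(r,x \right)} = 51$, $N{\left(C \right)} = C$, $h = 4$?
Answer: $\frac{6887}{165287} \approx 0.041667$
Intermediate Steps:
$W = - \frac{1}{6887}$ ($W = \frac{1}{-6938 + 51} = \frac{1}{-6887} = - \frac{1}{6887} \approx -0.0001452$)
$Y{\left(d \right)} = 24$ ($Y{\left(d \right)} = 4 \cdot 6 = 24$)
$\frac{1}{Y{\left(5 \left(-25\right) \right)} + W} = \frac{1}{24 - \frac{1}{6887}} = \frac{1}{\frac{165287}{6887}} = \frac{6887}{165287}$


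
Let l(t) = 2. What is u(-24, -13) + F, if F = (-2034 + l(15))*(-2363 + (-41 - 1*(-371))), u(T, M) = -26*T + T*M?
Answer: 4131992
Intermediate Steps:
u(T, M) = -26*T + M*T
F = 4131056 (F = (-2034 + 2)*(-2363 + (-41 - 1*(-371))) = -2032*(-2363 + (-41 + 371)) = -2032*(-2363 + 330) = -2032*(-2033) = 4131056)
u(-24, -13) + F = -24*(-26 - 13) + 4131056 = -24*(-39) + 4131056 = 936 + 4131056 = 4131992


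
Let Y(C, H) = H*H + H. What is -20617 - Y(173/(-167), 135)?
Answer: -38977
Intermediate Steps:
Y(C, H) = H + H² (Y(C, H) = H² + H = H + H²)
-20617 - Y(173/(-167), 135) = -20617 - 135*(1 + 135) = -20617 - 135*136 = -20617 - 1*18360 = -20617 - 18360 = -38977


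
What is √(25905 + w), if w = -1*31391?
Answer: I*√5486 ≈ 74.068*I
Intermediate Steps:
w = -31391
√(25905 + w) = √(25905 - 31391) = √(-5486) = I*√5486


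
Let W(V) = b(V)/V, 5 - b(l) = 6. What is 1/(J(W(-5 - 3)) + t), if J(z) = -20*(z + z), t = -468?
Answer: -1/473 ≈ -0.0021142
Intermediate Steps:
b(l) = -1 (b(l) = 5 - 1*6 = 5 - 6 = -1)
W(V) = -1/V
J(z) = -40*z
1/(J(W(-5 - 3)) + t) = 1/(-(-40)/(-5 - 3) - 468) = 1/(-(-40)/(-8) - 468) = 1/(-(-40)*(-1)/8 - 468) = 1/(-40*⅛ - 468) = 1/(-5 - 468) = 1/(-473) = -1/473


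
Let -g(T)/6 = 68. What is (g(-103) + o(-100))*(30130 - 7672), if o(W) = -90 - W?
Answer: -8938284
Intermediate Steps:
g(T) = -408 (g(T) = -6*68 = -408)
(g(-103) + o(-100))*(30130 - 7672) = (-408 + (-90 - 1*(-100)))*(30130 - 7672) = (-408 + (-90 + 100))*22458 = (-408 + 10)*22458 = -398*22458 = -8938284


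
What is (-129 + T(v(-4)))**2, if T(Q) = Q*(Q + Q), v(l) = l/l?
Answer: 16129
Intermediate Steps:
v(l) = 1
T(Q) = 2*Q**2 (T(Q) = Q*(2*Q) = 2*Q**2)
(-129 + T(v(-4)))**2 = (-129 + 2*1**2)**2 = (-129 + 2*1)**2 = (-129 + 2)**2 = (-127)**2 = 16129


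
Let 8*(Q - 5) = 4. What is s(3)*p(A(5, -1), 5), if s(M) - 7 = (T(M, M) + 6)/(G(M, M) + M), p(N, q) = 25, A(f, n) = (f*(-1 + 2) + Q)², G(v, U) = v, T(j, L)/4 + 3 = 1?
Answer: 500/3 ≈ 166.67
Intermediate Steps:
Q = 11/2 (Q = 5 + (⅛)*4 = 5 + ½ = 11/2 ≈ 5.5000)
T(j, L) = -8 (T(j, L) = -12 + 4*1 = -12 + 4 = -8)
A(f, n) = (11/2 + f)² (A(f, n) = (f*(-1 + 2) + 11/2)² = (f*1 + 11/2)² = (f + 11/2)² = (11/2 + f)²)
s(M) = 7 - 1/M (s(M) = 7 + (-8 + 6)/(M + M) = 7 - 2*1/(2*M) = 7 - 1/M)
s(3)*p(A(5, -1), 5) = (7 - 1/3)*25 = (7 - 1*⅓)*25 = (7 - ⅓)*25 = (20/3)*25 = 500/3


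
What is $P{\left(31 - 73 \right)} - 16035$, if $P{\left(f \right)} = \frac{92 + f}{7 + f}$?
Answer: $- \frac{112255}{7} \approx -16036.0$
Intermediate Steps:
$P{\left(f \right)} = \frac{92 + f}{7 + f}$
$P{\left(31 - 73 \right)} - 16035 = \frac{92 + \left(31 - 73\right)}{7 + \left(31 - 73\right)} - 16035 = \frac{92 - 42}{7 - 42} - 16035 = \frac{1}{-35} \cdot 50 - 16035 = \left(- \frac{1}{35}\right) 50 - 16035 = - \frac{10}{7} - 16035 = - \frac{112255}{7}$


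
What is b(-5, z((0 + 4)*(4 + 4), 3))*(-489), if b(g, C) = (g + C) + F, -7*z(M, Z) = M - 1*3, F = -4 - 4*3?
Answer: 86064/7 ≈ 12295.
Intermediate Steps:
F = -16 (F = -4 - 12 = -16)
z(M, Z) = 3/7 - M/7 (z(M, Z) = -(M - 1*3)/7 = -(M - 3)/7 = -(-3 + M)/7 = 3/7 - M/7)
b(g, C) = -16 + C + g (b(g, C) = (g + C) - 16 = (C + g) - 16 = -16 + C + g)
b(-5, z((0 + 4)*(4 + 4), 3))*(-489) = (-16 + (3/7 - (0 + 4)*(4 + 4)/7) - 5)*(-489) = (-16 + (3/7 - 4*8/7) - 5)*(-489) = (-16 + (3/7 - ⅐*32) - 5)*(-489) = (-16 + (3/7 - 32/7) - 5)*(-489) = (-16 - 29/7 - 5)*(-489) = -176/7*(-489) = 86064/7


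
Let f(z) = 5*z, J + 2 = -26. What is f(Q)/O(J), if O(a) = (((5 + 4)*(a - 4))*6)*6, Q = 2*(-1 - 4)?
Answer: 25/5184 ≈ 0.0048225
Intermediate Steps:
J = -28 (J = -2 - 26 = -28)
Q = -10 (Q = 2*(-5) = -10)
O(a) = -1296 + 324*a (O(a) = ((9*(-4 + a))*6)*6 = ((-36 + 9*a)*6)*6 = (-216 + 54*a)*6 = -1296 + 324*a)
f(Q)/O(J) = (5*(-10))/(-1296 + 324*(-28)) = -50/(-1296 - 9072) = -50/(-10368) = -50*(-1/10368) = 25/5184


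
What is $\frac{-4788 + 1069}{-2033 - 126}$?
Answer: $\frac{3719}{2159} \approx 1.7226$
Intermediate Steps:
$\frac{-4788 + 1069}{-2033 - 126} = - \frac{3719}{-2159} = \left(-3719\right) \left(- \frac{1}{2159}\right) = \frac{3719}{2159}$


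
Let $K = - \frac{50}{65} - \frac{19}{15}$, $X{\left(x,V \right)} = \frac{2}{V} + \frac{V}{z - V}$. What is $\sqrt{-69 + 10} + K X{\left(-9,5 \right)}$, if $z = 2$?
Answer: $\frac{7543}{2925} + i \sqrt{59} \approx 2.5788 + 7.6811 i$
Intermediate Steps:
$X{\left(x,V \right)} = \frac{2}{V} + \frac{V}{2 - V}$
$K = - \frac{397}{195}$ ($K = \left(-50\right) \frac{1}{65} - \frac{19}{15} = - \frac{10}{13} - \frac{19}{15} = - \frac{397}{195} \approx -2.0359$)
$\sqrt{-69 + 10} + K X{\left(-9,5 \right)} = \sqrt{-69 + 10} - \frac{397 \frac{-4 - 5^{2} + 2 \cdot 5}{5 \left(-2 + 5\right)}}{195} = \sqrt{-59} - \frac{397 \frac{-4 - 25 + 10}{5 \cdot 3}}{195} = i \sqrt{59} - \frac{397 \cdot \frac{1}{5} \cdot \frac{1}{3} \left(-4 - 25 + 10\right)}{195} = i \sqrt{59} - \frac{397 \cdot \frac{1}{5} \cdot \frac{1}{3} \left(-19\right)}{195} = i \sqrt{59} - - \frac{7543}{2925} = i \sqrt{59} + \frac{7543}{2925} = \frac{7543}{2925} + i \sqrt{59}$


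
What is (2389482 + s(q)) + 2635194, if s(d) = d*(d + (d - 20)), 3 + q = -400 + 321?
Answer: 5039764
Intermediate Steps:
q = -82 (q = -3 + (-400 + 321) = -3 - 79 = -82)
s(d) = d*(-20 + 2*d) (s(d) = d*(d + (-20 + d)) = d*(-20 + 2*d))
(2389482 + s(q)) + 2635194 = (2389482 + 2*(-82)*(-10 - 82)) + 2635194 = (2389482 + 2*(-82)*(-92)) + 2635194 = (2389482 + 15088) + 2635194 = 2404570 + 2635194 = 5039764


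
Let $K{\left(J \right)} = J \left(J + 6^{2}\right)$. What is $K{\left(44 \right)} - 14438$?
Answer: $-10918$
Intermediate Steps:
$K{\left(J \right)} = J \left(36 + J\right)$ ($K{\left(J \right)} = J \left(J + 36\right) = J \left(36 + J\right)$)
$K{\left(44 \right)} - 14438 = 44 \left(36 + 44\right) - 14438 = 44 \cdot 80 - 14438 = 3520 - 14438 = -10918$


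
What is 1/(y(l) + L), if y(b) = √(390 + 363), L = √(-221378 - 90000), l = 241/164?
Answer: 1/(√753 + I*√311378) ≈ 8.7915e-5 - 0.0017878*I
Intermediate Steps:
l = 241/164 (l = 241*(1/164) = 241/164 ≈ 1.4695)
L = I*√311378 (L = √(-311378) = I*√311378 ≈ 558.01*I)
y(b) = √753
1/(y(l) + L) = 1/(√753 + I*√311378)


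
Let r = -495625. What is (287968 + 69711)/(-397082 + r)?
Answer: -357679/892707 ≈ -0.40067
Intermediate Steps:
(287968 + 69711)/(-397082 + r) = (287968 + 69711)/(-397082 - 495625) = 357679/(-892707) = 357679*(-1/892707) = -357679/892707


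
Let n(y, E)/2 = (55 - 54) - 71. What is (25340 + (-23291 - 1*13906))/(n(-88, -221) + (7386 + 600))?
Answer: -11857/7846 ≈ -1.5112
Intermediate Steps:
n(y, E) = -140 (n(y, E) = 2*((55 - 54) - 71) = 2*(1 - 71) = 2*(-70) = -140)
(25340 + (-23291 - 1*13906))/(n(-88, -221) + (7386 + 600)) = (25340 + (-23291 - 1*13906))/(-140 + (7386 + 600)) = (25340 + (-23291 - 13906))/(-140 + 7986) = (25340 - 37197)/7846 = -11857*1/7846 = -11857/7846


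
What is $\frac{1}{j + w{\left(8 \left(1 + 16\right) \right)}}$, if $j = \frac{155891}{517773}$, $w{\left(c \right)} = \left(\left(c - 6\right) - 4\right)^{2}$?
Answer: $\frac{517773}{8220320039} \approx 6.2987 \cdot 10^{-5}$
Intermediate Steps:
$w{\left(c \right)} = \left(-10 + c\right)^{2}$ ($w{\left(c \right)} = \left(\left(-6 + c\right) - 4\right)^{2} = \left(-10 + c\right)^{2}$)
$j = \frac{155891}{517773}$ ($j = 155891 \cdot \frac{1}{517773} = \frac{155891}{517773} \approx 0.30108$)
$\frac{1}{j + w{\left(8 \left(1 + 16\right) \right)}} = \frac{1}{\frac{155891}{517773} + \left(-10 + 8 \left(1 + 16\right)\right)^{2}} = \frac{1}{\frac{155891}{517773} + \left(-10 + 8 \cdot 17\right)^{2}} = \frac{1}{\frac{155891}{517773} + \left(-10 + 136\right)^{2}} = \frac{1}{\frac{155891}{517773} + 126^{2}} = \frac{1}{\frac{155891}{517773} + 15876} = \frac{1}{\frac{8220320039}{517773}} = \frac{517773}{8220320039}$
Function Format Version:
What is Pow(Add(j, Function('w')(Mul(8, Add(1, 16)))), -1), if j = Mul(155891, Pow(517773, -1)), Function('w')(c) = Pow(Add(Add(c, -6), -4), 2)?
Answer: Rational(517773, 8220320039) ≈ 6.2987e-5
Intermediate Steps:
Function('w')(c) = Pow(Add(-10, c), 2) (Function('w')(c) = Pow(Add(Add(-6, c), -4), 2) = Pow(Add(-10, c), 2))
j = Rational(155891, 517773) (j = Mul(155891, Rational(1, 517773)) = Rational(155891, 517773) ≈ 0.30108)
Pow(Add(j, Function('w')(Mul(8, Add(1, 16)))), -1) = Pow(Add(Rational(155891, 517773), Pow(Add(-10, Mul(8, Add(1, 16))), 2)), -1) = Pow(Add(Rational(155891, 517773), Pow(Add(-10, Mul(8, 17)), 2)), -1) = Pow(Add(Rational(155891, 517773), Pow(Add(-10, 136), 2)), -1) = Pow(Add(Rational(155891, 517773), Pow(126, 2)), -1) = Pow(Add(Rational(155891, 517773), 15876), -1) = Pow(Rational(8220320039, 517773), -1) = Rational(517773, 8220320039)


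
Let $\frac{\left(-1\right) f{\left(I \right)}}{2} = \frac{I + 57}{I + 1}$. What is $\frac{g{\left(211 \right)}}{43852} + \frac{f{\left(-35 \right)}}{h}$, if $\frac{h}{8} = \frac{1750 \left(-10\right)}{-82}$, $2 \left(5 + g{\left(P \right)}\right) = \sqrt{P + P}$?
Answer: $\frac{4200563}{6522985000} + \frac{\sqrt{422}}{87704} \approx 0.00087819$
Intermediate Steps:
$g{\left(P \right)} = -5 + \frac{\sqrt{2} \sqrt{P}}{2}$ ($g{\left(P \right)} = -5 + \frac{\sqrt{P + P}}{2} = -5 + \frac{\sqrt{2 P}}{2} = -5 + \frac{\sqrt{2} \sqrt{P}}{2}$)
$f{\left(I \right)} = - \frac{2 \left(57 + I\right)}{1 + I}$ ($f{\left(I \right)} = - 2 \frac{I + 57}{I + 1} = - 2 \frac{57 + I}{1 + I} = - \frac{2 \left(57 + I\right)}{1 + I}$)
$h = \frac{70000}{41}$ ($h = 8 \frac{1750 \left(-10\right)}{-82} = 8 \left(\left(-17500\right) \left(- \frac{1}{82}\right)\right) = 8 \cdot \frac{8750}{41} = \frac{70000}{41} \approx 1707.3$)
$\frac{g{\left(211 \right)}}{43852} + \frac{f{\left(-35 \right)}}{h} = \frac{-5 + \frac{\sqrt{2} \sqrt{211}}{2}}{43852} + \frac{2 \frac{1}{1 - 35} \left(-57 - -35\right)}{\frac{70000}{41}} = \left(-5 + \frac{\sqrt{422}}{2}\right) \frac{1}{43852} + \frac{2 \left(-57 + 35\right)}{-34} \cdot \frac{41}{70000} = \left(- \frac{5}{43852} + \frac{\sqrt{422}}{87704}\right) + 2 \left(- \frac{1}{34}\right) \left(-22\right) \frac{41}{70000} = \left(- \frac{5}{43852} + \frac{\sqrt{422}}{87704}\right) + \frac{22}{17} \cdot \frac{41}{70000} = \left(- \frac{5}{43852} + \frac{\sqrt{422}}{87704}\right) + \frac{451}{595000} = \frac{4200563}{6522985000} + \frac{\sqrt{422}}{87704}$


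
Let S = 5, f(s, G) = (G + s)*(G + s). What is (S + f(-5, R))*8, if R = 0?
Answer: 240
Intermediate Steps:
f(s, G) = (G + s)**2
(S + f(-5, R))*8 = (5 + (0 - 5)**2)*8 = (5 + (-5)**2)*8 = (5 + 25)*8 = 30*8 = 240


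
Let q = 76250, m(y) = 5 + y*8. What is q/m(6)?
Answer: 76250/53 ≈ 1438.7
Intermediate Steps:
m(y) = 5 + 8*y
q/m(6) = 76250/(5 + 8*6) = 76250/(5 + 48) = 76250/53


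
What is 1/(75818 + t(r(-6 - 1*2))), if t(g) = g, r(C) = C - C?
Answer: 1/75818 ≈ 1.3189e-5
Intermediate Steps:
r(C) = 0
1/(75818 + t(r(-6 - 1*2))) = 1/(75818 + 0) = 1/75818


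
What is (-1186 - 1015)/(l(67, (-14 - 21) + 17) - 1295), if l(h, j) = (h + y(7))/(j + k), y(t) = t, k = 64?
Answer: 50623/29748 ≈ 1.7017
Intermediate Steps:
l(h, j) = (7 + h)/(64 + j) (l(h, j) = (h + 7)/(j + 64) = (7 + h)/(64 + j))
(-1186 - 1015)/(l(67, (-14 - 21) + 17) - 1295) = (-1186 - 1015)/((7 + 67)/(64 + ((-14 - 21) + 17)) - 1295) = -2201/(74/(64 + (-35 + 17)) - 1295) = -2201/(74/(64 - 18) - 1295) = -2201/(74/46 - 1295) = -2201/((1/46)*74 - 1295) = -2201/(37/23 - 1295) = -2201/(-29748/23) = -2201*(-23/29748) = 50623/29748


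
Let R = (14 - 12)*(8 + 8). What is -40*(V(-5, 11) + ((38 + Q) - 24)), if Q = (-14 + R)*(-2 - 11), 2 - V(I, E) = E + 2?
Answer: 9240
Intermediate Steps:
R = 32 (R = 2*16 = 32)
V(I, E) = -E (V(I, E) = 2 - (E + 2) = 2 - (2 + E) = 2 + (-2 - E) = -E)
Q = -234 (Q = (-14 + 32)*(-2 - 11) = 18*(-13) = -234)
-40*(V(-5, 11) + ((38 + Q) - 24)) = -40*(-1*11 + ((38 - 234) - 24)) = -40*(-11 + (-196 - 24)) = -40*(-11 - 220) = -40*(-231) = 9240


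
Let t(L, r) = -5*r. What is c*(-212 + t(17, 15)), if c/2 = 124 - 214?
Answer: 51660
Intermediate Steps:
c = -180 (c = 2*(124 - 214) = 2*(-90) = -180)
c*(-212 + t(17, 15)) = -180*(-212 - 5*15) = -180*(-212 - 75) = -180*(-287) = 51660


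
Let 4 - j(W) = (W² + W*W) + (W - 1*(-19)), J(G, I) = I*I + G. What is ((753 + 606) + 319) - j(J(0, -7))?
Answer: 6544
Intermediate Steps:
J(G, I) = G + I² (J(G, I) = I² + G = G + I²)
j(W) = -15 - W - 2*W² (j(W) = 4 - ((W² + W*W) + (W - 1*(-19))) = 4 - ((W² + W²) + (W + 19)) = 4 - (2*W² + (19 + W)) = 4 - (19 + W + 2*W²) = 4 + (-19 - W - 2*W²) = -15 - W - 2*W²)
((753 + 606) + 319) - j(J(0, -7)) = ((753 + 606) + 319) - (-15 - (0 + (-7)²) - 2*(0 + (-7)²)²) = (1359 + 319) - (-15 - (0 + 49) - 2*(0 + 49)²) = 1678 - (-15 - 1*49 - 2*49²) = 1678 - (-15 - 49 - 2*2401) = 1678 - (-15 - 49 - 4802) = 1678 - 1*(-4866) = 1678 + 4866 = 6544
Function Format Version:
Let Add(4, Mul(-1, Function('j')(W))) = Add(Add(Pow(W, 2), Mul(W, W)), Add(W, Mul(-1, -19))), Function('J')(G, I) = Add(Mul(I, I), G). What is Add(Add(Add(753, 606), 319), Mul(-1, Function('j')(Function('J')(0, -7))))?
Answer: 6544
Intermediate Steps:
Function('J')(G, I) = Add(G, Pow(I, 2)) (Function('J')(G, I) = Add(Pow(I, 2), G) = Add(G, Pow(I, 2)))
Function('j')(W) = Add(-15, Mul(-1, W), Mul(-2, Pow(W, 2))) (Function('j')(W) = Add(4, Mul(-1, Add(Add(Pow(W, 2), Mul(W, W)), Add(W, Mul(-1, -19))))) = Add(4, Mul(-1, Add(Add(Pow(W, 2), Pow(W, 2)), Add(W, 19)))) = Add(4, Mul(-1, Add(Mul(2, Pow(W, 2)), Add(19, W)))) = Add(4, Mul(-1, Add(19, W, Mul(2, Pow(W, 2))))) = Add(4, Add(-19, Mul(-1, W), Mul(-2, Pow(W, 2)))) = Add(-15, Mul(-1, W), Mul(-2, Pow(W, 2))))
Add(Add(Add(753, 606), 319), Mul(-1, Function('j')(Function('J')(0, -7)))) = Add(Add(Add(753, 606), 319), Mul(-1, Add(-15, Mul(-1, Add(0, Pow(-7, 2))), Mul(-2, Pow(Add(0, Pow(-7, 2)), 2))))) = Add(Add(1359, 319), Mul(-1, Add(-15, Mul(-1, Add(0, 49)), Mul(-2, Pow(Add(0, 49), 2))))) = Add(1678, Mul(-1, Add(-15, Mul(-1, 49), Mul(-2, Pow(49, 2))))) = Add(1678, Mul(-1, Add(-15, -49, Mul(-2, 2401)))) = Add(1678, Mul(-1, Add(-15, -49, -4802))) = Add(1678, Mul(-1, -4866)) = Add(1678, 4866) = 6544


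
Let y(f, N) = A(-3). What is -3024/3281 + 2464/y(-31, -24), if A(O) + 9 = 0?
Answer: -8111600/29529 ≈ -274.70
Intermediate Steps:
A(O) = -9 (A(O) = -9 + 0 = -9)
y(f, N) = -9
-3024/3281 + 2464/y(-31, -24) = -3024/3281 + 2464/(-9) = -3024*1/3281 + 2464*(-⅑) = -3024/3281 - 2464/9 = -8111600/29529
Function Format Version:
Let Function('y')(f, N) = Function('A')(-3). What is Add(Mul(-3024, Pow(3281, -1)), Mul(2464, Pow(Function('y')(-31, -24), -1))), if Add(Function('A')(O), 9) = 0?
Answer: Rational(-8111600, 29529) ≈ -274.70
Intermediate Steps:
Function('A')(O) = -9 (Function('A')(O) = Add(-9, 0) = -9)
Function('y')(f, N) = -9
Add(Mul(-3024, Pow(3281, -1)), Mul(2464, Pow(Function('y')(-31, -24), -1))) = Add(Mul(-3024, Pow(3281, -1)), Mul(2464, Pow(-9, -1))) = Add(Mul(-3024, Rational(1, 3281)), Mul(2464, Rational(-1, 9))) = Add(Rational(-3024, 3281), Rational(-2464, 9)) = Rational(-8111600, 29529)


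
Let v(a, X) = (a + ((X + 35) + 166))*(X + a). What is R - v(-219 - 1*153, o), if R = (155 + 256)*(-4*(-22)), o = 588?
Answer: -53904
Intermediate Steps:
v(a, X) = (X + a)*(201 + X + a) (v(a, X) = (a + ((35 + X) + 166))*(X + a) = (a + (201 + X))*(X + a) = (201 + X + a)*(X + a) = (X + a)*(201 + X + a))
R = 36168 (R = 411*88 = 36168)
R - v(-219 - 1*153, o) = 36168 - (588² + (-219 - 1*153)² + 201*588 + 201*(-219 - 1*153) + 2*588*(-219 - 1*153)) = 36168 - (345744 + (-219 - 153)² + 118188 + 201*(-219 - 153) + 2*588*(-219 - 153)) = 36168 - (345744 + (-372)² + 118188 + 201*(-372) + 2*588*(-372)) = 36168 - (345744 + 138384 + 118188 - 74772 - 437472) = 36168 - 1*90072 = 36168 - 90072 = -53904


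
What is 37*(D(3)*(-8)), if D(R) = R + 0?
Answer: -888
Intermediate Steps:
D(R) = R
37*(D(3)*(-8)) = 37*(3*(-8)) = 37*(-24) = -888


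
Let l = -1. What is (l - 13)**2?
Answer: 196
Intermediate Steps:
(l - 13)**2 = (-1 - 13)**2 = (-14)**2 = 196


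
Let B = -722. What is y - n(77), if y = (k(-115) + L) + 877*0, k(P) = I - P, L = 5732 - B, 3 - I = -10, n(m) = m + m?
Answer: 6428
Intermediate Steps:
n(m) = 2*m
I = 13 (I = 3 - 1*(-10) = 3 + 10 = 13)
L = 6454 (L = 5732 - 1*(-722) = 5732 + 722 = 6454)
k(P) = 13 - P
y = 6582 (y = ((13 - 1*(-115)) + 6454) + 877*0 = ((13 + 115) + 6454) + 0 = (128 + 6454) + 0 = 6582 + 0 = 6582)
y - n(77) = 6582 - 2*77 = 6582 - 1*154 = 6582 - 154 = 6428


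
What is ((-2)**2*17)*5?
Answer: 340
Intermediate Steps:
((-2)**2*17)*5 = (4*17)*5 = 68*5 = 340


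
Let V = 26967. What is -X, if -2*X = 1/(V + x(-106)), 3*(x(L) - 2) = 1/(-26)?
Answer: 39/2103581 ≈ 1.8540e-5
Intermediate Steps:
x(L) = 155/78 (x(L) = 2 + (⅓)/(-26) = 2 + (⅓)*(-1/26) = 2 - 1/78 = 155/78)
X = -39/2103581 (X = -1/(2*(26967 + 155/78)) = -1/(2*2103581/78) = -½*78/2103581 = -39/2103581 ≈ -1.8540e-5)
-X = -1*(-39/2103581) = 39/2103581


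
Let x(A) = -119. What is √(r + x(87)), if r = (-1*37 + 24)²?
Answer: 5*√2 ≈ 7.0711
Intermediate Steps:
r = 169 (r = (-37 + 24)² = (-13)² = 169)
√(r + x(87)) = √(169 - 119) = √50 = 5*√2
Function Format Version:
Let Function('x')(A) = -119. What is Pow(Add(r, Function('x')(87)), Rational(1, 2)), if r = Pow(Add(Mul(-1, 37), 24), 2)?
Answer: Mul(5, Pow(2, Rational(1, 2))) ≈ 7.0711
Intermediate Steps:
r = 169 (r = Pow(Add(-37, 24), 2) = Pow(-13, 2) = 169)
Pow(Add(r, Function('x')(87)), Rational(1, 2)) = Pow(Add(169, -119), Rational(1, 2)) = Pow(50, Rational(1, 2)) = Mul(5, Pow(2, Rational(1, 2)))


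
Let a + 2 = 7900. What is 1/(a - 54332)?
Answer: -1/46434 ≈ -2.1536e-5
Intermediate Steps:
a = 7898 (a = -2 + 7900 = 7898)
1/(a - 54332) = 1/(7898 - 54332) = 1/(-46434) = -1/46434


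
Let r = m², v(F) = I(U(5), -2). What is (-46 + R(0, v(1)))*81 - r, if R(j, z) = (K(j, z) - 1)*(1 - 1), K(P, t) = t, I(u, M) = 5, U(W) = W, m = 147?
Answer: -25335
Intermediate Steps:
v(F) = 5
R(j, z) = 0 (R(j, z) = (z - 1)*(1 - 1) = (-1 + z)*0 = 0)
r = 21609 (r = 147² = 21609)
(-46 + R(0, v(1)))*81 - r = (-46 + 0)*81 - 1*21609 = -46*81 - 21609 = -3726 - 21609 = -25335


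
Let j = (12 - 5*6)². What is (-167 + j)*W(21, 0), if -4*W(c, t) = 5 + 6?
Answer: -1727/4 ≈ -431.75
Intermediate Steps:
W(c, t) = -11/4 (W(c, t) = -(5 + 6)/4 = -¼*11 = -11/4)
j = 324 (j = (12 - 30)² = (-18)² = 324)
(-167 + j)*W(21, 0) = (-167 + 324)*(-11/4) = 157*(-11/4) = -1727/4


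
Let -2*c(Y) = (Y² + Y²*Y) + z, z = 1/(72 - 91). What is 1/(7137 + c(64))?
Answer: -38/4787353 ≈ -7.9376e-6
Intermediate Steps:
z = -1/19 (z = 1/(-19) = -1/19 ≈ -0.052632)
c(Y) = 1/38 - Y²/2 - Y³/2 (c(Y) = -((Y² + Y²*Y) - 1/19)/2 = -((Y² + Y³) - 1/19)/2 = -(-1/19 + Y² + Y³)/2 = 1/38 - Y²/2 - Y³/2)
1/(7137 + c(64)) = 1/(7137 + (1/38 - ½*64² - ½*64³)) = 1/(7137 + (1/38 - ½*4096 - ½*262144)) = 1/(7137 + (1/38 - 2048 - 131072)) = 1/(7137 - 5058559/38) = 1/(-4787353/38) = -38/4787353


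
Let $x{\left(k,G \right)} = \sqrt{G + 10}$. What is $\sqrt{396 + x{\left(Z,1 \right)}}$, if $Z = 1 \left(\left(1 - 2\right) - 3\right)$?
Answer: $\sqrt{396 + \sqrt{11}} \approx 19.983$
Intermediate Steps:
$Z = -4$ ($Z = 1 \left(\left(1 - 2\right) - 3\right) = 1 \left(-1 - 3\right) = 1 \left(-4\right) = -4$)
$x{\left(k,G \right)} = \sqrt{10 + G}$
$\sqrt{396 + x{\left(Z,1 \right)}} = \sqrt{396 + \sqrt{10 + 1}} = \sqrt{396 + \sqrt{11}}$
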